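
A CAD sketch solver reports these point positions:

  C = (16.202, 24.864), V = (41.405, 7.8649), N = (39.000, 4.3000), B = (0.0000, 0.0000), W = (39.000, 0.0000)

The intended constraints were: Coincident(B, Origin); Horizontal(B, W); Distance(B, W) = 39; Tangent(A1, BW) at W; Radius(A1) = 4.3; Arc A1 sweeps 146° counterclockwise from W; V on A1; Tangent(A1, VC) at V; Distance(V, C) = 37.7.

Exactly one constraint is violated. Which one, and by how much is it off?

Distance(V, C) = 37.7 — off by 7.30.

B = (0.00, 0.00) ✓; B.y = 0.00, W.y = 0.00 ✓; |BW| = 39.00 ✓; ∠(NW, WB) = 90.00° ✓; |NW| = 4.300 ✓; bearing(N→V) − bearing(N→W) = 146.0° ✓; |NV| = 4.300 ✓; ∠(NV, VC) = 89.99° ✓; |VC| = 30.40 ✗.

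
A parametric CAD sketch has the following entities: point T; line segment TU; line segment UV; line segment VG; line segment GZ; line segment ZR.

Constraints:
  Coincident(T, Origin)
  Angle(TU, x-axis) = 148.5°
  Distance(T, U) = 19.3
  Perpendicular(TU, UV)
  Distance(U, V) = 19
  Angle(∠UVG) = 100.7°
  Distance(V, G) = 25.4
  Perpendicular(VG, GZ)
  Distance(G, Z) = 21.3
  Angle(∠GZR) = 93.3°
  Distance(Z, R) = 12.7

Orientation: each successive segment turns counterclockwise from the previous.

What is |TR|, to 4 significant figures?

2.725

T is at the origin; TU runs at 148.5° with length 19.3, so U = (-16.46, 10.08). TU ⟂ UV, so UV runs at -121.5°; with |UV| = 19.0, V = (-26.38, -6.116). ∠UVG = 100.7° gives VG at -42.20° from the x-axis; with |VG| = 25.4, G = (-7.567, -23.18). VG is perpendicular to GZ, so GZ runs at 47.80°; with |GZ| = 21.3, Z = (6.741, -7.399). ∠GZR = 93.3° gives ZR at 134.5° from the x-axis; with |ZR| = 12.7, R = (-2.161, 1.660). Then |TR| = |R − T| = 2.725.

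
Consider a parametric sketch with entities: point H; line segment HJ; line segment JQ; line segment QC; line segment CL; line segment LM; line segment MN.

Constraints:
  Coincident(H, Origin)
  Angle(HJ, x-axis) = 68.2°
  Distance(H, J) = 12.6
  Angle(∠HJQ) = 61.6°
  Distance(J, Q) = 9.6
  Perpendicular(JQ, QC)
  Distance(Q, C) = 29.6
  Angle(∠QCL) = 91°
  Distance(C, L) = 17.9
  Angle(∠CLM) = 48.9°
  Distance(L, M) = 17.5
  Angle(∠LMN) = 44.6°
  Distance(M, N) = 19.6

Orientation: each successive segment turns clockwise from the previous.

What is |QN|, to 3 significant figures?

36.4

H is at the origin; HJ runs at 68.2° with length 12.6, so J = (4.68, 11.7). ∠HJQ = 61.6° gives JQ at -50.2° from the x-axis; with |JQ| = 9.6, Q = (10.8, 4.32). JQ ⟂ QC, so QC runs at -140°; with |QC| = 29.6, C = (-11.9, -14.6). ∠QCL = 91.0° gives CL at 131° from the x-axis; with |CL| = 17.9, L = (-23.6, -1.07). ∠CLM = 48.9° gives LM at -0.300° from the x-axis; with |LM| = 17.5, M = (-6.11, -1.17). ∠LMN = 44.6° gives MN at -136° from the x-axis; with |MN| = 19.6, N = (-20.1, -14.9). Then |QN| = |N − Q| = 36.4.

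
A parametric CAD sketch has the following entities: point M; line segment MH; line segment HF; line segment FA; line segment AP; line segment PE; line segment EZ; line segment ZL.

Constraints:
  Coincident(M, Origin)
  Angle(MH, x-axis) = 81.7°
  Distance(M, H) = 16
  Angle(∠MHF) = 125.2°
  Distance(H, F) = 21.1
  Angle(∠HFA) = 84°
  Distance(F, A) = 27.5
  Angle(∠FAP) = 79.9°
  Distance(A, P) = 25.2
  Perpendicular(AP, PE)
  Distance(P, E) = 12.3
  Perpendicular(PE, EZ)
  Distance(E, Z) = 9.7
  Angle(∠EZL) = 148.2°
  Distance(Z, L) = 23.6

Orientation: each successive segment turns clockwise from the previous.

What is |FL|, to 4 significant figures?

28.78

M is at the origin; MH runs at 81.7° with length 16.0, so H = (2.310, 15.83). ∠MHF = 125.2° gives HF at 26.90° from the x-axis; with |HF| = 21.1, F = (21.13, 25.38). ∠HFA = 84.0° gives FA at -69.10° from the x-axis; with |FA| = 27.5, A = (30.94, -0.3118). ∠FAP = 79.9° gives AP at -169.2° from the x-axis; with |AP| = 25.2, P = (6.183, -5.034). AP ⟂ PE, so PE runs at 100.8°; with |PE| = 12.3, E = (3.878, 7.048). The perpendicularity gives EZ at right angles to PE, so EZ runs at 10.80°; with |EZ| = 9.7, Z = (13.41, 8.866). ∠EZL = 148.2° gives ZL at -21.00° from the x-axis; with |ZL| = 23.6, L = (35.44, 0.4084). Then |FL| = |L − F| = 28.78.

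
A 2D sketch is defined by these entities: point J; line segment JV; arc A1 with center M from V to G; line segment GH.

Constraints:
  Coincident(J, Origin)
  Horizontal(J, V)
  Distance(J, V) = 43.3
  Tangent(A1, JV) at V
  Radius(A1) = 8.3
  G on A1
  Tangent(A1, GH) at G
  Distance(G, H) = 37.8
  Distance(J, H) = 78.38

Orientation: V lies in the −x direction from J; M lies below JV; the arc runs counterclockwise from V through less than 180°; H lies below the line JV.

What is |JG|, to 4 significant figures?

50.73

Checks: J.y = 0.00, V.y = 0.00 ✓; |MG| = 8.300 ✓; ∠(MG, GH) = 90.00° ✓; |GH| = 37.80 ✓; |JH| = 78.38 ✓.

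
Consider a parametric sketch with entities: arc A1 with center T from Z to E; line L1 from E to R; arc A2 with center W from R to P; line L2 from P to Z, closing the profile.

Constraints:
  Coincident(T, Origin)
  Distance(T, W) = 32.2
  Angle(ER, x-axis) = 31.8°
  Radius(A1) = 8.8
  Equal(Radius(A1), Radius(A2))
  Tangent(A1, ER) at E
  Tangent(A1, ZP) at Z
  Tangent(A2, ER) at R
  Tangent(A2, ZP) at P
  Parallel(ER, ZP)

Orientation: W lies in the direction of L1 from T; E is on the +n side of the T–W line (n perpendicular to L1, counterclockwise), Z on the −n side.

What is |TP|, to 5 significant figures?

33.381

The slot axis is L1's direction at 31.8°, so u = (cos 31.8°, sin 31.8°) = (0.84989, 0.52696) and n = (−sin 31.8°, cos 31.8°) = (-0.52696, 0.84989). T is at the origin and W lies 32.2 along u from T, so W = 32.2·u = (27.367, 16.968). Tangency of A1 to both parallel lines with radius 8.8 puts E and Z at T ± 8.8·n: E = (-4.6372, 7.4791), Z = (4.6372, -7.4791). Equal radii place R and P the same way about W: R = W + 8.8·n = (22.729, 24.447), P = W − 8.8·n = (32.004, 9.4889). Then |TP| = |P − T| = 33.381.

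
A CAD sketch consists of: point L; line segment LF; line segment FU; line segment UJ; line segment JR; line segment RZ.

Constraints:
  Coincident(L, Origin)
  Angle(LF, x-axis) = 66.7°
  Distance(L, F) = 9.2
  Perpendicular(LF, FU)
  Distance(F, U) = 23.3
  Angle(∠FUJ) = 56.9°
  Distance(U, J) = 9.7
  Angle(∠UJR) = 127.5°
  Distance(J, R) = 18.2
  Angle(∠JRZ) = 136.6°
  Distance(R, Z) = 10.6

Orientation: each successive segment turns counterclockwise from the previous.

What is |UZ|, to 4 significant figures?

31.81

∠UJR = 127.5° gives JR at -27.70° from the x-axis; with |JR| = 18.2, R = (0.004414, -0.3527). ∠JRZ = 136.6° gives RZ at 15.70° from the x-axis; with |RZ| = 10.6, Z = (10.21, 2.516). Then |UZ| = |Z − U| = 31.81.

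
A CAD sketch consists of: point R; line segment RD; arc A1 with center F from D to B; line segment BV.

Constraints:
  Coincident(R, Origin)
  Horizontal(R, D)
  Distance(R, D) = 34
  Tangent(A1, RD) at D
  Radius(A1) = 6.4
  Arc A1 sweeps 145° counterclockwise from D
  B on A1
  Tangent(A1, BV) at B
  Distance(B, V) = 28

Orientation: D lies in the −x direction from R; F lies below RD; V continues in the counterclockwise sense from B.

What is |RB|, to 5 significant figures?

39.429

Since A1 is tangent to RD there, FD ⟂ RD, so F = D + (0, -6.4) = (-34.000, -6.4000). On A1, D sits at bearing 90° from F; a 145° counterclockwise sweep puts B at bearing 235°, so B = F + 6.4·(cos 235°, sin 235°) = (-37.671, -11.643). Then |RB| = |B − R| = 39.429.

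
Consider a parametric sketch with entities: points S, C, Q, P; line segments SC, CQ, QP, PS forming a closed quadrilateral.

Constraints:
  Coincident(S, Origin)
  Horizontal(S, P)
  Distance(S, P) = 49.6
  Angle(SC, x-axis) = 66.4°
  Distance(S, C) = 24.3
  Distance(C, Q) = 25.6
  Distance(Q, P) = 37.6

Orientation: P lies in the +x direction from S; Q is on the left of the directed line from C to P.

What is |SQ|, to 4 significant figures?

46.87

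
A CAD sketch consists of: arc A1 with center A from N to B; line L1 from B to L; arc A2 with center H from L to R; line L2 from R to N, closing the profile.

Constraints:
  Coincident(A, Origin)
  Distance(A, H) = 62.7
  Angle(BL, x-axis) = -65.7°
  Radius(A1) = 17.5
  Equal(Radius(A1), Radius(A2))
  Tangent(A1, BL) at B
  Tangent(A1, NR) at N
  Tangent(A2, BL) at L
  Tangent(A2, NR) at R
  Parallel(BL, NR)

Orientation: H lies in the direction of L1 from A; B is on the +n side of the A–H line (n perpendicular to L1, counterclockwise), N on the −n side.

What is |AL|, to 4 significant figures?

65.10

The slot axis is L1's direction at -65.7°, so u = (cos -65.7°, sin -65.7°) = (0.4115, -0.9114) and n = (−sin -65.7°, cos -65.7°) = (0.9114, 0.4115). A is at the origin and H lies 62.7 along u from A, so H = 62.7·u = (25.80, -57.14). Tangency of A1 to both parallel lines with radius 17.5 puts B and N at A ± 17.5·n: B = (15.95, 7.202), N = (-15.95, -7.202). Equal radii place L and R the same way about H: L = H + 17.5·n = (41.75, -49.94), R = H − 17.5·n = (9.852, -64.35). Then |AL| = |L − A| = 65.10.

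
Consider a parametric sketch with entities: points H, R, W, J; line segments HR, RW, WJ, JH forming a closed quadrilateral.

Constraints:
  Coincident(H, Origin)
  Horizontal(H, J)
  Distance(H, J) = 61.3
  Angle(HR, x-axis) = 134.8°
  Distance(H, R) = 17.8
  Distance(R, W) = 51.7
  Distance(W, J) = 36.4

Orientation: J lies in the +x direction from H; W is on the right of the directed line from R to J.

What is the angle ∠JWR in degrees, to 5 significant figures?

115.40°

H is at the origin; HJ is horizontal with |HJ| = 61.3 and J in +x, so J = (61.3, 0). HR runs at 134.8° with |HR| = 17.8, so R = (-12.542, 12.630). W is determined by |RW| = 51.7 and |WJ| = 36.4 together: it lies at the intersection of circle(R, 51.7) and circle(J, 36.4). With |RJ| = 74.915, the foot of the radical line on RJ is 46.454 from R and the perpendicular offset is √(51.7² − 46.454²) = 22.692. Taking the right-of-RJ solution: W = (29.421, -17.569).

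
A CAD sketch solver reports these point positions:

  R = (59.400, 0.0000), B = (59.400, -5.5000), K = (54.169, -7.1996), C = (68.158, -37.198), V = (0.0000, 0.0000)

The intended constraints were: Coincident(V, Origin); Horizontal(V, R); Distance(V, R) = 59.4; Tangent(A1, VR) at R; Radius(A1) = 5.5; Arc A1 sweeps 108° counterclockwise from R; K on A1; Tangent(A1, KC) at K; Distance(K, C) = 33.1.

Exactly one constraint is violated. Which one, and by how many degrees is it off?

Tangent(A1, KC) at K — off by 7.00°.

V = (0.00, 0.00) ✓; V.y = 0.00, R.y = 0.00 ✓; |VR| = 59.40 ✓; ∠(BR, RV) = 90.00° ✓; |BR| = 5.500 ✓; bearing(B→K) − bearing(B→R) = 108.0° ✓; |BK| = 5.500 ✓; ∠(BK, KC) = 83.00° ✗; |KC| = 33.10 ✓.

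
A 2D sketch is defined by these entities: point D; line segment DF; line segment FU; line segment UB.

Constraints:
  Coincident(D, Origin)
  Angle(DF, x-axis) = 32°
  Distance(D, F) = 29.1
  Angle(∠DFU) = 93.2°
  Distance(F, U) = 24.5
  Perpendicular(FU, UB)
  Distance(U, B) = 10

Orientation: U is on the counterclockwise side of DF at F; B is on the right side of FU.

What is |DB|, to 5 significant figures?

46.987

D is at the origin; DF runs at 32.0° with length 29.1, so F = 29.1·(cos 32.0°, sin 32.0°) = (24.678, 15.421). ∠DFU = 93.2°, so FU runs at 32.0° + (180° − 93.2°) = 118.80° from the x-axis; with |FU| = 24.5, U = F + 24.5·(cos 118.80°, sin 118.80°) = (12.875, 36.890). FU ⟂ UB; with |UB| = 10.0 on the right of FU, B = U + 10.0·(0.87631, 0.48175) = (21.638, 41.708). Then |DB| = |B − D| = 46.987.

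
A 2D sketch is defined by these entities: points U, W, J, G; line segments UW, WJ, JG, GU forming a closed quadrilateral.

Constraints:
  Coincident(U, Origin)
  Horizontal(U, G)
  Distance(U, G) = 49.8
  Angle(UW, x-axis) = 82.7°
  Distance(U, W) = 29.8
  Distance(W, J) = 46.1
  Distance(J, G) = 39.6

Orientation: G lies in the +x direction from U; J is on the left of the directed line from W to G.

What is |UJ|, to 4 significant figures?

62.82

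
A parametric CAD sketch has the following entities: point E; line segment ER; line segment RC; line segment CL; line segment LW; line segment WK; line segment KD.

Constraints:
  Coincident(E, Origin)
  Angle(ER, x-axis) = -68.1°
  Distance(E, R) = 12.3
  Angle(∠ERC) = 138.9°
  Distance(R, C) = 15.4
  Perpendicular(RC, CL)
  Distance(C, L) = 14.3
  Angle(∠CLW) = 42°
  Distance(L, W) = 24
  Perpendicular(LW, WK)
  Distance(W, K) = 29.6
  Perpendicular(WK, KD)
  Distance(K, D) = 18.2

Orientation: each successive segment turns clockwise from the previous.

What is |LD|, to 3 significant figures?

30.2

E is at the origin; ER runs at -68.1° with length 12.3, so R = (4.59, -11.4). ∠ERC = 138.9° gives RC at -109° from the x-axis; with |RC| = 15.4, C = (-0.477, -26.0). The perpendicularity gives CL at right angles to RC, so CL runs at 161°; with |CL| = 14.3, L = (-14.0, -21.3). ∠CLW = 42.0° gives LW at 22.8° from the x-axis; with |LW| = 24.0, W = (8.14, -12.0). LW ⟂ WK, so WK runs at -67.2°; with |WK| = 29.6, K = (19.6, -39.2). The perpendicularity gives KD at right angles to WK, so KD runs at -157°; with |KD| = 18.2, D = (2.84, -46.3). Then |LD| = |D − L| = 30.2.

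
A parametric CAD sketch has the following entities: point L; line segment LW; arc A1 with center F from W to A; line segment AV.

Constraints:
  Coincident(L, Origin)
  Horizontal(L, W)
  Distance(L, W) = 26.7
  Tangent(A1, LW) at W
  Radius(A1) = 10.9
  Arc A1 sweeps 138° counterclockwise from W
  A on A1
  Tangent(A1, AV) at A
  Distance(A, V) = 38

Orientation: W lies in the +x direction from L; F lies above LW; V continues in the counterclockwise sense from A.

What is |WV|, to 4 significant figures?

49.12

L is at the origin; LW is horizontal with |LW| = 26.7 and W on the +x side, so W = (26.70, 0.000). A1 meets LW tangentially, so FW is at right angles to LW, so F = W + (0, 10.9) = (26.70, 10.90). On A1, W sits at bearing -90° from F; a 138° counterclockwise sweep puts A at bearing 48°, so A = F + 10.9·(cos 48°, sin 48°) = (33.99, 19.00). The tangent condition forces FA to be normal to AV, so AV runs along (−sin 48°, cos 48°); with |AV| = 38.0, V = (5.754, 44.43). Then |WV| = |V − W| = 49.12.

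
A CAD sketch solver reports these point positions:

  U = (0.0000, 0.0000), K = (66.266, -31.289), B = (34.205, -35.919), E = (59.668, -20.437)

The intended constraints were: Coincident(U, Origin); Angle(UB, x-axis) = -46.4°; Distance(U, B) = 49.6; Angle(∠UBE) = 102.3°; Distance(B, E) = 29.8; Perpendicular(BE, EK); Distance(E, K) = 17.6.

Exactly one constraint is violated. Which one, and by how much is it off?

Distance(E, K) = 17.6 — off by 4.90.

U = (0.00, 0.00) ✓; UB at -46.40° ✓; |UB| = 49.60 ✓; ∠UBE = 102.3° ✓; |BE| = 29.80 ✓; ∠(BE, EK) = 90.00° ✓; |EK| = 12.70 ✗.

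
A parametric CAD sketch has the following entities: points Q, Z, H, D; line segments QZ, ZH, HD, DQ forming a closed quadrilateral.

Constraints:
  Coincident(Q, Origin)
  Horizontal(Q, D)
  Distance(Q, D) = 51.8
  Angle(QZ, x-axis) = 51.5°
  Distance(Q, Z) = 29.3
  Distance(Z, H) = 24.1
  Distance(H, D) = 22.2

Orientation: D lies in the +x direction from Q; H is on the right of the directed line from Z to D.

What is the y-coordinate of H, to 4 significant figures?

1.711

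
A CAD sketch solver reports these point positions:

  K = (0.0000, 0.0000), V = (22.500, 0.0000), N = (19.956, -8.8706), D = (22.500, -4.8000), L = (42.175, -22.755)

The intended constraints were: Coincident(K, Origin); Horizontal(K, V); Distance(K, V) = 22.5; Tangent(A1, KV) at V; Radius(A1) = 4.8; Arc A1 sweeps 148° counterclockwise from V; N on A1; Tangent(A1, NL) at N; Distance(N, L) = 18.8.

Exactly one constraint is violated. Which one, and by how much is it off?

Distance(N, L) = 18.8 — off by 7.40.

K = (0.00, 0.00) ✓; K.y = 0.00, V.y = 0.00 ✓; |KV| = 22.50 ✓; ∠(DV, VK) = 90.00° ✓; |DV| = 4.800 ✓; bearing(D→N) − bearing(D→V) = 148.0° ✓; |DN| = 4.800 ✓; ∠(DN, NL) = 90.00° ✓; |NL| = 26.20 ✗.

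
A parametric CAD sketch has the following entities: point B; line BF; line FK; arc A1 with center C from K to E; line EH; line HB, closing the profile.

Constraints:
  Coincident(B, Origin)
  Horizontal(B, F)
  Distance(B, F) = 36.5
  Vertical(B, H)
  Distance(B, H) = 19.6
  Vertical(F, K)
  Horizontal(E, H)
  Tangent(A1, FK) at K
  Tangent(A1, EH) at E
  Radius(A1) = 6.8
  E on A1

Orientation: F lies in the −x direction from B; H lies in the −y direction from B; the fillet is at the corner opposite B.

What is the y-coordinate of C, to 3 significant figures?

-12.8

B is at the origin; BF is horizontal with |BF| = 36.5 and F on the −x side, so F = (-36.5, 0.00). B and H share the same x with |BH| = 19.6 and H on the −y side, so H = (0.00, -19.6). The virtual corner opposite B is at (-36.5, -19.6). Since A1 is tangent to FK there, CK ⟂ FK and tangency of A1 to EH means the radius CE is perpendicular to EH, with radius 6.8, so the center C sits 6.8 in from both sides at C = (-29.7, -12.8). So C.y = -12.8.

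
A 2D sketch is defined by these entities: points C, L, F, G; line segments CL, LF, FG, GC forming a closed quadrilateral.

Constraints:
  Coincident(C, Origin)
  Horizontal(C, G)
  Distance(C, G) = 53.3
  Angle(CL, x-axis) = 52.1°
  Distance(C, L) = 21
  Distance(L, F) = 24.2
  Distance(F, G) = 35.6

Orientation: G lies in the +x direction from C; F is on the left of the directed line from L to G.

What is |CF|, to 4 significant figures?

44.53

C is at the origin; C and G share the same y with |CG| = 53.3 and G in +x, so G = (53.3, 0). CL runs at 52.1° with |CL| = 21.0, so L = (12.90, 16.57). F is determined by |LF| = 24.2 and |FG| = 35.6 together: it lies at the intersection of circle(L, 24.2) and circle(G, 35.6). With |LG| = 43.67, the foot of the radical line on LG is 14.03 from L and the perpendicular offset is √(24.2² − 14.03²) = 19.72. Taking the left-of-LG solution: F = (33.36, 29.49).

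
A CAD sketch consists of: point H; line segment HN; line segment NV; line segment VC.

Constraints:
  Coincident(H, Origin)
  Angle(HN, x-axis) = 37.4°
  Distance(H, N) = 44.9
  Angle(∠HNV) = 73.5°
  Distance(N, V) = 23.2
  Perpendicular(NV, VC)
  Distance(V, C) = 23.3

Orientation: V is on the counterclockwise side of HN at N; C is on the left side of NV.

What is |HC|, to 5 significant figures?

22.344

∠HNV = 73.5°, so NV runs at 37.4° + (180° − 73.5°) = 143.90° from the x-axis; with |NV| = 23.2, V = N + 23.2·(cos 143.90°, sin 143.90°) = (16.924, 40.941). The perpendicularity gives VC at right angles to NV; with |VC| = 23.3 on the left of NV, C = V + 23.3·(-0.58920, -0.80799) = (3.1956, 22.114). Then |HC| = |C − H| = 22.344.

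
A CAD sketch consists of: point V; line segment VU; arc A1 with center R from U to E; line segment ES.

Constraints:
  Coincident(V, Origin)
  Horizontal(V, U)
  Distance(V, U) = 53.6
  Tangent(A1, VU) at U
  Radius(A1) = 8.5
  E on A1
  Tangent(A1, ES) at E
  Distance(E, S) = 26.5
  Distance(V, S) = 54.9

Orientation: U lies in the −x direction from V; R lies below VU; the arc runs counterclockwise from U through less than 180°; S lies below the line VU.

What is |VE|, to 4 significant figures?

61.69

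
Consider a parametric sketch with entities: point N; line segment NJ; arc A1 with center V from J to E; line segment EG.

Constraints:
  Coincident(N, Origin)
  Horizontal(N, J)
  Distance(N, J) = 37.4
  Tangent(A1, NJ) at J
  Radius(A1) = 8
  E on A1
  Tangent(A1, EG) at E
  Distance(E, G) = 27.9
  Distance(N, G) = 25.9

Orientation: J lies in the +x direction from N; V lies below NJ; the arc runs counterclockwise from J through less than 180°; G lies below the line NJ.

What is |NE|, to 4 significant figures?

31.69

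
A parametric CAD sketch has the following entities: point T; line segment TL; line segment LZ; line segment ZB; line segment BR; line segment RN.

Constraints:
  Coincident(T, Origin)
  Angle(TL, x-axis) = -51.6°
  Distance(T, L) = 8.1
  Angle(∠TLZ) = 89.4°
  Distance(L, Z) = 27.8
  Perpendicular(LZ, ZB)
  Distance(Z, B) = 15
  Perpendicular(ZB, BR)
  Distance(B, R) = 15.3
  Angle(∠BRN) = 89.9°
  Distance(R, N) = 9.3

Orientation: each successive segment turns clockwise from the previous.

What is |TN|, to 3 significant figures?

12.7

T is at the origin; TL runs at -51.6° with length 8.1, so L = (5.03, -6.35). ∠TLZ = 89.4° gives LZ at -142° from the x-axis; with |LZ| = 27.8, Z = (-16.9, -23.4). LZ is perpendicular to ZB, so ZB runs at 128°; with |ZB| = 15.0, B = (-26.1, -11.5). ZB is perpendicular to BR, so BR runs at 37.8°; with |BR| = 15.3, R = (-14.0, -2.16). ∠BRN = 89.9° gives RN at -52.3° from the x-axis; with |RN| = 9.3, N = (-8.35, -9.52). Then |TN| = |N − T| = 12.7.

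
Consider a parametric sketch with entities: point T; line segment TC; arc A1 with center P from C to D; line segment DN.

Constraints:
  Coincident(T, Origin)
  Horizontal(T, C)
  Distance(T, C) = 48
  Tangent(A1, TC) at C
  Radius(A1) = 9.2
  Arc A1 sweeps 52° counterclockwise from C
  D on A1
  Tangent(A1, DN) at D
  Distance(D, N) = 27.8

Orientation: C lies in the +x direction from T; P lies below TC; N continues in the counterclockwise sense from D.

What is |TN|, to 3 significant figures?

34.7

T is at the origin; TC is horizontal with |TC| = 48.0 and C on the +x side, so C = (48.0, 0.00). The tangent condition forces PC to be normal to TC, so P = C + (0, -9.2) = (48.0, -9.20). On A1, C sits at bearing 90° from P; a 52° counterclockwise sweep puts D at bearing 142°, so D = P + 9.2·(cos 142°, sin 142°) = (40.8, -3.54). A1 meets DN tangentially, so PD is at right angles to DN, so DN runs along (−sin 142°, cos 142°); with |DN| = 27.8, N = (23.6, -25.4). Then |TN| = |N − T| = 34.7.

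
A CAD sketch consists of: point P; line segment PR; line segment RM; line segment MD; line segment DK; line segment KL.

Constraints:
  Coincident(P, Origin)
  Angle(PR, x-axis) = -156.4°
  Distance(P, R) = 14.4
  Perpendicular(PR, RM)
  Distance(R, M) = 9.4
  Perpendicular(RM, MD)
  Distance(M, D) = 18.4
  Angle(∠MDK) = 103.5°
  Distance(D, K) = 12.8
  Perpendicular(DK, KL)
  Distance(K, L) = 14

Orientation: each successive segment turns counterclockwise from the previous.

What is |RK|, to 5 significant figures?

21.604

P is at the origin; PR runs at -156.4° with length 14.4, so R = (-13.196, -5.7650). PR is perpendicular to RM, so RM runs at -66.400°; with |RM| = 9.4, M = (-9.4323, -14.379). RM ⟂ MD, so MD runs at 23.600°; with |MD| = 18.4, D = (7.4287, -7.0124). ∠MDK = 103.5° gives DK at 100.10° from the x-axis; with |DK| = 12.8, K = (5.1840, 5.5892). Then |RK| = |K − R| = 21.604.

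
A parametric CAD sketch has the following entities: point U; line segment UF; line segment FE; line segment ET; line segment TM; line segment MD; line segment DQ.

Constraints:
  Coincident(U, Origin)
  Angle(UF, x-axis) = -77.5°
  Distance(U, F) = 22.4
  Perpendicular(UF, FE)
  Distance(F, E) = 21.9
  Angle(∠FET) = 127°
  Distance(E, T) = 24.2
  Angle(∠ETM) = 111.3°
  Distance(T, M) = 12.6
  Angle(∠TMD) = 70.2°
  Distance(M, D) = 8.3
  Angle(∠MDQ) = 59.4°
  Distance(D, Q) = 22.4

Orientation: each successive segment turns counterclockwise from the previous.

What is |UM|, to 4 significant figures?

30.81

U is at the origin; UF runs at -77.5° with length 22.4, so F = (4.848, -21.87). UF is perpendicular to FE, so FE runs at 12.50°; with |FE| = 21.9, E = (26.23, -17.13). ∠FET = 127.0° gives ET at 65.50° from the x-axis; with |ET| = 24.2, T = (36.26, 4.892). ∠ETM = 111.3° gives TM at 134.2° from the x-axis; with |TM| = 12.6, M = (27.48, 13.93). Then |UM| = |M − U| = 30.81.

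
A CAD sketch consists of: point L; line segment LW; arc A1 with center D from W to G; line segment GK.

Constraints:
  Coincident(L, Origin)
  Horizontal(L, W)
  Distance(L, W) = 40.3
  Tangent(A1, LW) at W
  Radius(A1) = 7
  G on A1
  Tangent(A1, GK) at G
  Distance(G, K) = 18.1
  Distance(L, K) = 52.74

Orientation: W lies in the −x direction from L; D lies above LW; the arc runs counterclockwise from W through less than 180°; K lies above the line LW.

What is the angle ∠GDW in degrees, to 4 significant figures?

128.7°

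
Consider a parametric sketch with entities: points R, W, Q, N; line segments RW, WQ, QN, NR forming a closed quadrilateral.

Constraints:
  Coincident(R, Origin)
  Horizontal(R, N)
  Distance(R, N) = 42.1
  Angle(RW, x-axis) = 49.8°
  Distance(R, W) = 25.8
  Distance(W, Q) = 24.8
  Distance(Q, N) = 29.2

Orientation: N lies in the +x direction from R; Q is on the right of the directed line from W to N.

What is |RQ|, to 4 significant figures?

14.17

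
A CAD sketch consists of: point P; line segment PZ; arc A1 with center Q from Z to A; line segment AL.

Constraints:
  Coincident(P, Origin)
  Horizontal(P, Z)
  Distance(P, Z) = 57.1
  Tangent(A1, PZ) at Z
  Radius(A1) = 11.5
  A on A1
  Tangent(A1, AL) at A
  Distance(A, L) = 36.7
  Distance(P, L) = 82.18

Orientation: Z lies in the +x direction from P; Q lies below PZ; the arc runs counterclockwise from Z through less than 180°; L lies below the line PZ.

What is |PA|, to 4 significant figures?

50.33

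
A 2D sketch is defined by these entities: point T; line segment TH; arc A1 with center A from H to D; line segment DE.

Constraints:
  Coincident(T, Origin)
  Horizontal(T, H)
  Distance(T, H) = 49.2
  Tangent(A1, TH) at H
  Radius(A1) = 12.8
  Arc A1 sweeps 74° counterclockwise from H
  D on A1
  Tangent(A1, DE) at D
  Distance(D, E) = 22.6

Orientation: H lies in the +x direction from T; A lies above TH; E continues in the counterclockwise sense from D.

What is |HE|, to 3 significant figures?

36.1

On A1, H sits at bearing -90° from A; a 74° counterclockwise sweep puts D at bearing -16°, so D = A + 12.8·(cos -16°, sin -16°) = (61.5, 9.27). Since A1 is tangent to DE there, AD ⟂ DE, so DE runs along (−sin -16°, cos -16°); with |DE| = 22.6, E = (67.7, 31.0). Then |HE| = |E − H| = 36.1.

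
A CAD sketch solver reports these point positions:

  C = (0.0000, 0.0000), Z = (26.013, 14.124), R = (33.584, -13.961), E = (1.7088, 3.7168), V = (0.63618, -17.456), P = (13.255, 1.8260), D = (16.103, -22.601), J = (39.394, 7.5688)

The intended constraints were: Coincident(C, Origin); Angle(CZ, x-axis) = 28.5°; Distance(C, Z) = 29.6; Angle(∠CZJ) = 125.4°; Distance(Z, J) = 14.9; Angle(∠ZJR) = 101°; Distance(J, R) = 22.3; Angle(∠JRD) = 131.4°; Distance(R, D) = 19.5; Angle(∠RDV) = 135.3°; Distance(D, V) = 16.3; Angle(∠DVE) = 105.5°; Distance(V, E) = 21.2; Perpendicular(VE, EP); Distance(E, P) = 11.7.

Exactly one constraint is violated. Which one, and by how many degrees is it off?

Perpendicular(VE, EP) — off by 6.40°.

C = (0.00, 0.00) ✓; CZ at 28.50° ✓; |CZ| = 29.60 ✓; ∠CZJ = 125.4° ✓; |ZJ| = 14.90 ✓; ∠ZJR = 101.0° ✓; |JR| = 22.30 ✓; ∠JRD = 131.4° ✓; |RD| = 19.50 ✓; ∠RDV = 135.3° ✓; |DV| = 16.30 ✓; ∠DVE = 105.5° ✓; |VE| = 21.20 ✓; ∠(VE, EP) = 96.40° ✗; |EP| = 11.70 ✓.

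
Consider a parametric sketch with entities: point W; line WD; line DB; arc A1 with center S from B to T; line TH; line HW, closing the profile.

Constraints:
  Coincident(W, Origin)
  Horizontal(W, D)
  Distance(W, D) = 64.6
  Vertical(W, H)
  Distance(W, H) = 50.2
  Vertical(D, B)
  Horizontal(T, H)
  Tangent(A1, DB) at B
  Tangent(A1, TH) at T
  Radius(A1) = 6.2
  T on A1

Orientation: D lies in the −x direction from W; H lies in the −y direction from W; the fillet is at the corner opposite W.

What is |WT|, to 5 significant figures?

77.010

W is at the origin; W and D share the same y with |WD| = 64.6 and D on the −x side, so D = (-64.600, 0.0000). WH is vertical with |WH| = 50.2 and H on the −y side, so H = (0.0000, -50.200). The virtual corner opposite W is at (-64.600, -50.200). The tangent condition forces SB to be normal to DB and A1 meets TH tangentially, so ST is at right angles to TH, with radius 6.2, so the center S sits 6.2 in from both sides at S = (-58.400, -44.000). That places the tangent points at B = (-64.600, -44.000) on DB and T = (-58.400, -50.200) on TH. Then |WT| = |T − W| = 77.010.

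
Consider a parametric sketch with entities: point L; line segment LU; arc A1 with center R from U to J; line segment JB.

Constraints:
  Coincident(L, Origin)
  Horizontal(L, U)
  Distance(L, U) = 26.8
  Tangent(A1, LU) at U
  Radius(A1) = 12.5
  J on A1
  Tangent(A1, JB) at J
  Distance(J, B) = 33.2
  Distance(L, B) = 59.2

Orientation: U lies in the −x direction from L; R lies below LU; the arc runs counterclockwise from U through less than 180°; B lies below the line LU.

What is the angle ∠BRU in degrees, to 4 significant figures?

164.2°

Checks: |RJ| = 12.50 ✓; ∠(RJ, JB) = 90.00° ✓; |JB| = 33.20 ✓; |LB| = 59.20 ✓.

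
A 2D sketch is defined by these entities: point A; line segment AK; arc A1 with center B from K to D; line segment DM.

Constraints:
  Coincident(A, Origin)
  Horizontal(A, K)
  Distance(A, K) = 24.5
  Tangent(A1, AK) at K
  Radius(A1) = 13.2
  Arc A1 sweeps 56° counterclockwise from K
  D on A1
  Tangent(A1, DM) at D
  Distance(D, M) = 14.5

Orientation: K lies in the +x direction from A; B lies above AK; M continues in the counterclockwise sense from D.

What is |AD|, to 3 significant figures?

35.9

A is at the origin; AK is horizontal with |AK| = 24.5 and K on the +x side, so K = (24.5, 0.00). A1 meets AK tangentially, so BK is at right angles to AK, so B = K + (0, 13.2) = (24.5, 13.2). On A1, K sits at bearing -90° from B; a 56° counterclockwise sweep puts D at bearing -34°, so D = B + 13.2·(cos -34°, sin -34°) = (35.4, 5.82). Then |AD| = |D − A| = 35.9.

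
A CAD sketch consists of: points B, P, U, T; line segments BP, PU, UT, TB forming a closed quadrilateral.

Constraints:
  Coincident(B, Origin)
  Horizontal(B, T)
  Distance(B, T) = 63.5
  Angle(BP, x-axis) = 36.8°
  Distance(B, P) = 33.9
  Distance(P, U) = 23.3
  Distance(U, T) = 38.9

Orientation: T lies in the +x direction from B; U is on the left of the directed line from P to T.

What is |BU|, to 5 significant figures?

57.199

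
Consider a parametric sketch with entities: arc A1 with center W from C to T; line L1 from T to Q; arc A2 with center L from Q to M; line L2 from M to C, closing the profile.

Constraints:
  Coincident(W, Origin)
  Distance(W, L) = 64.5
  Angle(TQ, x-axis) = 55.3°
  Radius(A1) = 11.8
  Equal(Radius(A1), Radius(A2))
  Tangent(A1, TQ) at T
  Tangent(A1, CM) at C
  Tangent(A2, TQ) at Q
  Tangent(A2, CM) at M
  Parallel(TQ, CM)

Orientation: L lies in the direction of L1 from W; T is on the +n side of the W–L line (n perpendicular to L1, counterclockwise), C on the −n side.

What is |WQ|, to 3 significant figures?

65.6

Tangency of A1 to both parallel lines with radius 11.8 puts T and C at W ± 11.8·n: T = (-9.70, 6.72), C = (9.70, -6.72). Equal radii place Q and M the same way about L: Q = L + 11.8·n = (27.0, 59.7), M = L − 11.8·n = (46.4, 46.3). Then |WQ| = |Q − W| = 65.6.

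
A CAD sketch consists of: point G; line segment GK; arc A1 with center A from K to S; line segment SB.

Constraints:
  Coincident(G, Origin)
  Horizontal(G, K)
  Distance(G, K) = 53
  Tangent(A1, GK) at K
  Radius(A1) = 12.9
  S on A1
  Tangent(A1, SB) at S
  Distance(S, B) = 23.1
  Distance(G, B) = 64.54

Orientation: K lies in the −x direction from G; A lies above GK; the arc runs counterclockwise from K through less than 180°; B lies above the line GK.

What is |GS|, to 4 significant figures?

45.25

G is at the origin; G and K share the same y with |GK| = 53.0 and K on the −x side, so K = (-53.00, 0.000). The tangent condition forces AK to be normal to GK, so A = K + (0, 12.9) = (-53.00, 12.90). Since AS ⟂ SB (tangency), |AB| = √(12.9² + 23.1²) = 26.46 regardless of where S sits on A1. So B lies on both circle(G, 64.54) and circle(A, 26.46); the above-GK intersection is B = (-51.20, 39.30). S is the foot of the tangent from B: S = (-41.33, 18.41).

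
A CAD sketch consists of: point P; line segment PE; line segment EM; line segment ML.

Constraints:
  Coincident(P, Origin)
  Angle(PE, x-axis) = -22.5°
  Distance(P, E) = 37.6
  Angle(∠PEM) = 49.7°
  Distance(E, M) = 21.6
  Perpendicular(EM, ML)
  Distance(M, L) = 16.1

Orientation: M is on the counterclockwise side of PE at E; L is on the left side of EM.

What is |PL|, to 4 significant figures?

12.87

P is at the origin; PE runs at -22.5° with length 37.6, so E = 37.6·(cos -22.5°, sin -22.5°) = (34.74, -14.39). ∠PEM = 49.7°, so EM runs at -22.5° + (180° − 49.7°) = 107.8° from the x-axis; with |EM| = 21.6, M = E + 21.6·(cos 107.8°, sin 107.8°) = (28.13, 6.177). The perpendicularity gives ML at right angles to EM; with |ML| = 16.1 on the left of EM, L = M + 16.1·(-0.9521, -0.3057) = (12.81, 1.255). Then |PL| = |L − P| = 12.87.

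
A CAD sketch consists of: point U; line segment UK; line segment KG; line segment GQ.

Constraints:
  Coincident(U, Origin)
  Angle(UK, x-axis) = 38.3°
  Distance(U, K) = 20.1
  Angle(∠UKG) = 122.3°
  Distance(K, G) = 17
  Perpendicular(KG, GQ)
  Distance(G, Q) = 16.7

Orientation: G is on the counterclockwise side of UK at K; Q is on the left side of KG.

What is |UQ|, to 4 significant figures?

27.74

U is at the origin; UK runs at 38.3° with length 20.1, so K = 20.1·(cos 38.3°, sin 38.3°) = (15.77, 12.46). ∠UKG = 122.3°, so KG runs at 38.3° + (180° − 122.3°) = 96.00° from the x-axis; with |KG| = 17.0, G = K + 17.0·(cos 96.00°, sin 96.00°) = (14.00, 29.36). The perpendicularity gives GQ at right angles to KG; with |GQ| = 16.7 on the left of KG, Q = G + 16.7·(-0.9945, -0.1045) = (-2.611, 27.62). Then |UQ| = |Q − U| = 27.74.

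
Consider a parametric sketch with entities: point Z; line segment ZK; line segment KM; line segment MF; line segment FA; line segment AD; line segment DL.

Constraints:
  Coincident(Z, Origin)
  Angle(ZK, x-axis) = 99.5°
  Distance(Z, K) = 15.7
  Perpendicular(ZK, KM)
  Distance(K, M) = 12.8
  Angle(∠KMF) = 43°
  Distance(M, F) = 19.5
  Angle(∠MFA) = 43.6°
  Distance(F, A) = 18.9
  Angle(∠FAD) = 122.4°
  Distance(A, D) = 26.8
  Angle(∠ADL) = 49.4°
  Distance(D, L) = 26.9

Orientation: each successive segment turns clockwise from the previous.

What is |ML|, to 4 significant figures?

9.198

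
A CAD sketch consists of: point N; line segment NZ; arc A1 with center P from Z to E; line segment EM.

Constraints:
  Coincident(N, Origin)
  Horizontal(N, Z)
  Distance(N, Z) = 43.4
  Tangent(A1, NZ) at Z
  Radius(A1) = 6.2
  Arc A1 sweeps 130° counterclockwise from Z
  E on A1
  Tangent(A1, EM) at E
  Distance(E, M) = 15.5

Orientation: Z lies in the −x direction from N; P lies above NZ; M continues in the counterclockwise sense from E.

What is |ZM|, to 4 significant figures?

22.67

N is at the origin; NZ is horizontal with |NZ| = 43.4 and Z on the −x side, so Z = (-43.40, 0.000). Since A1 is tangent to NZ there, PZ ⟂ NZ, so P = Z + (0, 6.2) = (-43.40, 6.200). On A1, Z sits at bearing -90° from P; a 130° counterclockwise sweep puts E at bearing 40°, so E = P + 6.2·(cos 40°, sin 40°) = (-38.65, 10.19). The tangent condition forces PE to be normal to EM, so EM runs along (−sin 40°, cos 40°); with |EM| = 15.5, M = (-48.61, 22.06). Then |ZM| = |M − Z| = 22.67.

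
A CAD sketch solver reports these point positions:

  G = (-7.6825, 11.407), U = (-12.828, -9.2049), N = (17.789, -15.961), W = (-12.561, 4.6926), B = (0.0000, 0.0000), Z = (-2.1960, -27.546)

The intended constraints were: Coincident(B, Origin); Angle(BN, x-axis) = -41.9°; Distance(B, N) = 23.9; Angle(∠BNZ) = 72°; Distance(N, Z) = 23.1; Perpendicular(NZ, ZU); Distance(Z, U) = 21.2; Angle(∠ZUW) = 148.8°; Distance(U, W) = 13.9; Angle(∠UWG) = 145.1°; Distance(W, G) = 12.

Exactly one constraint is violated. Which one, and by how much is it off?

Distance(W, G) = 12 — off by 3.70.

B = (0.00, 0.00) ✓; BN at -41.90° ✓; |BN| = 23.90 ✓; ∠BNZ = 72.00° ✓; |NZ| = 23.10 ✓; ∠(NZ, ZU) = 90.00° ✓; |ZU| = 21.20 ✓; ∠ZUW = 148.8° ✓; |UW| = 13.90 ✓; ∠UWG = 145.1° ✓; |WG| = 8.300 ✗.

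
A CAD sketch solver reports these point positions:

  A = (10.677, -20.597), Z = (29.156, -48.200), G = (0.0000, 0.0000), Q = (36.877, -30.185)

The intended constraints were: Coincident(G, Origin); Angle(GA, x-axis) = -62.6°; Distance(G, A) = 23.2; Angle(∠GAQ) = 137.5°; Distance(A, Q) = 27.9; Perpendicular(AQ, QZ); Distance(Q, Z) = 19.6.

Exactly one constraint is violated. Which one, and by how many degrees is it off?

Perpendicular(AQ, QZ) — off by 3.10°.

G = (0.00, 0.00) ✓; GA at -62.60° ✓; |GA| = 23.20 ✓; ∠GAQ = 137.5° ✓; |AQ| = 27.90 ✓; ∠(AQ, QZ) = 93.10° ✗; |QZ| = 19.60 ✓.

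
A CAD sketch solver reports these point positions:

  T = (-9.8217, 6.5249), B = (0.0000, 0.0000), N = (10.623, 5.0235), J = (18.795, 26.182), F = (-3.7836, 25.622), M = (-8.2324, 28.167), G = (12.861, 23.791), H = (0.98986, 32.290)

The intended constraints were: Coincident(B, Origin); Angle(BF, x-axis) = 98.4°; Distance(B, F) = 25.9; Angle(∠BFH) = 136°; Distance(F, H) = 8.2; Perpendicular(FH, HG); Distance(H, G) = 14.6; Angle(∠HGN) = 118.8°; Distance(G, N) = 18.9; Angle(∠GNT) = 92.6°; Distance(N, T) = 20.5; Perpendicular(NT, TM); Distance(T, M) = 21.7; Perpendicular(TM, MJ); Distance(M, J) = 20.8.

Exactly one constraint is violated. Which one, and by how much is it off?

Distance(M, J) = 20.8 — off by 6.30.

B = (0.00, 0.00) ✓; BF at 98.40° ✓; |BF| = 25.90 ✓; ∠BFH = 136.0° ✓; |FH| = 8.200 ✓; ∠(FH, HG) = 90.00° ✓; |HG| = 14.60 ✓; ∠HGN = 118.8° ✓; |GN| = 18.90 ✓; ∠GNT = 92.60° ✓; |NT| = 20.50 ✓; ∠(NT, TM) = 90.00° ✓; |TM| = 21.70 ✓; ∠(TM, MJ) = 90.00° ✓; |MJ| = 27.10 ✗.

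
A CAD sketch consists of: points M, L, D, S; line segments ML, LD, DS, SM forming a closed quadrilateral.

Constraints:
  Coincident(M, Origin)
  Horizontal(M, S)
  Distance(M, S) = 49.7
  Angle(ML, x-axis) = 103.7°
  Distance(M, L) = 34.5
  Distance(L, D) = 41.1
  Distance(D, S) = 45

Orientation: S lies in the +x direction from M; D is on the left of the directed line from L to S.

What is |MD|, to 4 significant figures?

52.45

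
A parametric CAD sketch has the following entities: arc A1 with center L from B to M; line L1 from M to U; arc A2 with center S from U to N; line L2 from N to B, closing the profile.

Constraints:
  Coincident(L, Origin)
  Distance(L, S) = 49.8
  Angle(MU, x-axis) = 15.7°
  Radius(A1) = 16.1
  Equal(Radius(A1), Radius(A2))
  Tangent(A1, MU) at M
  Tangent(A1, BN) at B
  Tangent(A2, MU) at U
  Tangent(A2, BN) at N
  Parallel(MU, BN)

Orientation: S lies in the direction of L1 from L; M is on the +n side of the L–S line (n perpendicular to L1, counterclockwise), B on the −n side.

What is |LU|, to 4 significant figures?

52.34

Tangency of A1 to both parallel lines with radius 16.1 puts M and B at L ± 16.1·n: M = (-4.357, 15.50), B = (4.357, -15.50). Equal radii place U and N the same way about S: U = S + 16.1·n = (43.59, 28.98), N = S − 16.1·n = (52.30, -2.023). Then |LU| = |U − L| = 52.34.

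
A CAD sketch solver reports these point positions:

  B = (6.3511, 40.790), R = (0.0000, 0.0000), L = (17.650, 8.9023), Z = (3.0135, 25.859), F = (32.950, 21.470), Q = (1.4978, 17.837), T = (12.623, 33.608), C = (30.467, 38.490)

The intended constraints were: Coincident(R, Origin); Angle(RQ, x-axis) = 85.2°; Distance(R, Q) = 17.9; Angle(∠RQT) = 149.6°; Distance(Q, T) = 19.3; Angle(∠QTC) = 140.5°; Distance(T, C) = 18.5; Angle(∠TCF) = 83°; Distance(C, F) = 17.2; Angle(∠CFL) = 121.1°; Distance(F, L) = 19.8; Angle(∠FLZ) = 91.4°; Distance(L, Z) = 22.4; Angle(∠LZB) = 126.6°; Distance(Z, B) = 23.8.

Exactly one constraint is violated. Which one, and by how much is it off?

Distance(Z, B) = 23.8 — off by 8.50.

R = (0.00, 0.00) ✓; RQ at 85.20° ✓; |RQ| = 17.90 ✓; ∠RQT = 149.6° ✓; |QT| = 19.30 ✓; ∠QTC = 140.5° ✓; |TC| = 18.50 ✓; ∠TCF = 83.00° ✓; |CF| = 17.20 ✓; ∠CFL = 121.1° ✓; |FL| = 19.80 ✓; ∠FLZ = 91.40° ✓; |LZ| = 22.40 ✓; ∠LZB = 126.6° ✓; |ZB| = 15.30 ✗.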